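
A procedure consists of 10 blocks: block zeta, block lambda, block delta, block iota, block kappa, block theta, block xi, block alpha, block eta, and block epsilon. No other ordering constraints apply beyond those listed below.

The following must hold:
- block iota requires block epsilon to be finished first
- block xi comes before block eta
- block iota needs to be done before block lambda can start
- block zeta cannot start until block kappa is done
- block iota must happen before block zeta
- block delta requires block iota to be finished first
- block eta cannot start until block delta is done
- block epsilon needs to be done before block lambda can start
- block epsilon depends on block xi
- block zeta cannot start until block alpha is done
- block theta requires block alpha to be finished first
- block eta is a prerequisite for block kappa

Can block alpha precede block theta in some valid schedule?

The constraints force block alpha before block theta, so yes — every valid ordering has block alpha earlier.

Yes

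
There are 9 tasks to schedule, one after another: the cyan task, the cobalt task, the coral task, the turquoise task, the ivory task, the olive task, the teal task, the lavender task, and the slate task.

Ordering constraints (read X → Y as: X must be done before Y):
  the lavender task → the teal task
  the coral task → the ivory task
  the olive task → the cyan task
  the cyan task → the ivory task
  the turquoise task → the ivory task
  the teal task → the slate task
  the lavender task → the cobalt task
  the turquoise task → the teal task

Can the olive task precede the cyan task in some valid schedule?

The constraints force the olive task before the cyan task, so yes — every valid ordering has the olive task earlier.

Yes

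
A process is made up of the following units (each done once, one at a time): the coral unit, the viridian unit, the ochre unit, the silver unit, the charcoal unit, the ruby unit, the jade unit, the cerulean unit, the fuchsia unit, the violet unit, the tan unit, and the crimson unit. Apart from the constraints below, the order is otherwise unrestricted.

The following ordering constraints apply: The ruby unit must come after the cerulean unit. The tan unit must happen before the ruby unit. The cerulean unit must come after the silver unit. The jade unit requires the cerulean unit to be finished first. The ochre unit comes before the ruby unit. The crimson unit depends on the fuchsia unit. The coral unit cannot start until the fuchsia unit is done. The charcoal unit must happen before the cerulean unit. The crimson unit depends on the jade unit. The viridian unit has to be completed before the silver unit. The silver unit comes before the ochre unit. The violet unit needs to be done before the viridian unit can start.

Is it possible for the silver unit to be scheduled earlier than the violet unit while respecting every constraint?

The constraints give a chain the violet unit → the viridian unit → the silver unit, which forces the violet unit before the silver unit.
So no valid ordering can have the silver unit before the violet unit.

No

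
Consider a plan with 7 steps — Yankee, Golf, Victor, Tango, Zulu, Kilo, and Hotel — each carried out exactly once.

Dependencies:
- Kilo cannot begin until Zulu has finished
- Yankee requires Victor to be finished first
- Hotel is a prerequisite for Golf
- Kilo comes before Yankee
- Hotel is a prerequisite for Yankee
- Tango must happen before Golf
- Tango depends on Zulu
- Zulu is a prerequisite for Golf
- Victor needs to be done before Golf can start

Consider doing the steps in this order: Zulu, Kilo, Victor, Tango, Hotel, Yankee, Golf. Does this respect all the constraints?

Yes

Going through the constraints one by one, each required predecessor appears earlier in the sequence than its dependent — e.g. Zulu (position 1) is before Golf (position 7), as required.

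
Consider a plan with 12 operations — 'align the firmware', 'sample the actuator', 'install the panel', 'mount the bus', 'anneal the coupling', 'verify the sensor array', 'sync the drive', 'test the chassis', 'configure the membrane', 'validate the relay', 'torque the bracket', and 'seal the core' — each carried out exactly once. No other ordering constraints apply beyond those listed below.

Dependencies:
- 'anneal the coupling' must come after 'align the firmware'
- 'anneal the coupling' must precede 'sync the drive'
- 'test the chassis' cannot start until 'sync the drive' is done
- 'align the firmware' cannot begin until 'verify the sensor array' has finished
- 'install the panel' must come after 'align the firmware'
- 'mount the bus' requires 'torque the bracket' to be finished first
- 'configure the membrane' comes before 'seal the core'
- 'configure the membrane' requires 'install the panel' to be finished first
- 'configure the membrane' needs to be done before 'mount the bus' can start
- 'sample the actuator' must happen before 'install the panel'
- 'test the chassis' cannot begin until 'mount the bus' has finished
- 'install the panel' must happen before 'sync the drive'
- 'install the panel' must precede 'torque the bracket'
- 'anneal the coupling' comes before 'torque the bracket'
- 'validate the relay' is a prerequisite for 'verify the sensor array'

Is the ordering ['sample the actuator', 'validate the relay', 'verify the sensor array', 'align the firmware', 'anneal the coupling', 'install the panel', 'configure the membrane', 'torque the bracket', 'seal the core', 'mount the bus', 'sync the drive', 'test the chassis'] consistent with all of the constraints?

Yes

Going through the constraints one by one, each required predecessor appears earlier in the sequence than its dependent — e.g. 'anneal the coupling' (position 5) is before 'sync the drive' (position 11), as required.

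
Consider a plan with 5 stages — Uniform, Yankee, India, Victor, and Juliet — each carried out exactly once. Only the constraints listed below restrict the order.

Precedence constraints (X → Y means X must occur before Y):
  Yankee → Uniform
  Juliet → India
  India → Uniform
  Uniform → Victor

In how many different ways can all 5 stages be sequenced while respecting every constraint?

3

The stages with no prerequisites are Yankee, Juliet; any of them can be placed first.
Systematically extending each partial ordering one stage at a time and counting, there are 3 complete orderings.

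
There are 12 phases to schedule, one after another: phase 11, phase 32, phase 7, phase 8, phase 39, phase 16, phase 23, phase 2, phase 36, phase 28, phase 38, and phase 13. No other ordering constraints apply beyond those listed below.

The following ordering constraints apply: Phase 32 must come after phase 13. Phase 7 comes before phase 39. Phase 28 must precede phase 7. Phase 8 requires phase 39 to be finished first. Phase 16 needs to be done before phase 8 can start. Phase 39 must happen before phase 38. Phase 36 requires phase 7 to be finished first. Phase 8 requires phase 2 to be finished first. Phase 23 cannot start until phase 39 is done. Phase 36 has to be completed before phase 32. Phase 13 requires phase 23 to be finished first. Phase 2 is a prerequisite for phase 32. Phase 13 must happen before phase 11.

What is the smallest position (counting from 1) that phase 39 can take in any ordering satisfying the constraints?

Every phase that must precede phase 39 has to come before it. Tracing all chains that end at phase 39, those phases are: phase 7, phase 28 — 2 in total.
So at minimum 2 phases come before phase 39, putting phase 39 no earlier than position 3. That position is achievable by scheduling exactly those predecessors first.

3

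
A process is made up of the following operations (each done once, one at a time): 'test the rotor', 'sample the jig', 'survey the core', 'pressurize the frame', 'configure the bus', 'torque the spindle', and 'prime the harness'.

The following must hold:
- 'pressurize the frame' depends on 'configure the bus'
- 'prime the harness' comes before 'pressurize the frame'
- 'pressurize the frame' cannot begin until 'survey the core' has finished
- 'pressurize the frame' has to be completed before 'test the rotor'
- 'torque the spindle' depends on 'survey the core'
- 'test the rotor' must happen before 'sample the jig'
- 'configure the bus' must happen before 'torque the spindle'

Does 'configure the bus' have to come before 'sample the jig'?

Yes

Following the dependencies: 'configure the bus' → 'pressurize the frame' → 'test the rotor' → 'sample the jig'.
So 'configure the bus' must precede 'sample the jig' in any valid ordering.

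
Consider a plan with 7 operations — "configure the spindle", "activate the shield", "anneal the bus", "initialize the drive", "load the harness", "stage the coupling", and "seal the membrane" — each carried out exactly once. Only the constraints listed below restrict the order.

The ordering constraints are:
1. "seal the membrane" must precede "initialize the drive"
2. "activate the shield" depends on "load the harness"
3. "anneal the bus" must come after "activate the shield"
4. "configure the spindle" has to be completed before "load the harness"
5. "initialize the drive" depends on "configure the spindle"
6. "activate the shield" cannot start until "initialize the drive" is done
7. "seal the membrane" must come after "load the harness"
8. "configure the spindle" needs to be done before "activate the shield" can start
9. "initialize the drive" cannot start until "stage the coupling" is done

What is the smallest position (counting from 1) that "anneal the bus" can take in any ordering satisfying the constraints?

Working backwards through the constraints from "anneal the bus", its full set of required predecessors is "configure the spindle", "activate the shield", "initialize the drive", "load the harness", "stage the coupling", "seal the membrane" — 6 of them.
So at minimum 6 operations come before "anneal the bus", putting "anneal the bus" no earlier than position 7. That position is achievable by scheduling exactly those predecessors first.

7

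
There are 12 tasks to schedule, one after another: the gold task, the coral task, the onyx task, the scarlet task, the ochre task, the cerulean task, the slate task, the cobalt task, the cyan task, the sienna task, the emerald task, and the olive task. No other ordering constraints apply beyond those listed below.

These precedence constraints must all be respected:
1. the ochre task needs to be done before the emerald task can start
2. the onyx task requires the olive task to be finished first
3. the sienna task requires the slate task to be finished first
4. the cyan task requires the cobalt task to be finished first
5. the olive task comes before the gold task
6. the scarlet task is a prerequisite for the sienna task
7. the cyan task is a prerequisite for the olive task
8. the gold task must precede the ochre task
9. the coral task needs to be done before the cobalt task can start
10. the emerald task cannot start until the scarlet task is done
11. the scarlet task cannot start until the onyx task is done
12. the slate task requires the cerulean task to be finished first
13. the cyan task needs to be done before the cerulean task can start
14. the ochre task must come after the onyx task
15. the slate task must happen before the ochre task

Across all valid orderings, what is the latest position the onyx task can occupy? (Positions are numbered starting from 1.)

8

Following every chain forward from the onyx task, the tasks that must come later are the scarlet task, the ochre task, the sienna task, the emerald task — 4 of them.
With 4 mandatory successors out of 12 tasks total, the latest slot for the onyx task is 12−4 = 8, and it's reachable by doing all non-successors before the onyx task.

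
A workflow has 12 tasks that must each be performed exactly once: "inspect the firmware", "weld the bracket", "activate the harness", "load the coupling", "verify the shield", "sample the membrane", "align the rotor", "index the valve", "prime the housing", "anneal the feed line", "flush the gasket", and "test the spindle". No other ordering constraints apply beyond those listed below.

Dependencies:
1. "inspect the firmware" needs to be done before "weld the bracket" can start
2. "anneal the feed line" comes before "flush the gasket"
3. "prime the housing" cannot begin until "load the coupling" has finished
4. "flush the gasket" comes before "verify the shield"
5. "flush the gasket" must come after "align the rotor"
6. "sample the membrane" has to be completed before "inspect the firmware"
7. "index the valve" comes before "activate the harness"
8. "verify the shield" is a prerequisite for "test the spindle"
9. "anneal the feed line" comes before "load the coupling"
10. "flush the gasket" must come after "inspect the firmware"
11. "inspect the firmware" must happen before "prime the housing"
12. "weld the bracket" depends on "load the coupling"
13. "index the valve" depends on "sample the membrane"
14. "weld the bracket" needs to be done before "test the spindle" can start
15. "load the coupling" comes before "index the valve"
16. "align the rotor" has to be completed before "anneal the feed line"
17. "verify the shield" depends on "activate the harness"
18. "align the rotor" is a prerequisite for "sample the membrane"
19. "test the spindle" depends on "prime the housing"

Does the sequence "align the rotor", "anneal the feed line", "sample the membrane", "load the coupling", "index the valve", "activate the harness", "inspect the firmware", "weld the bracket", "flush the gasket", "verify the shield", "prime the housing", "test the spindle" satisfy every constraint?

Yes

Going through the constraints one by one, each required predecessor appears earlier in the sequence than its dependent — e.g. "align the rotor" (position 1) is before "flush the gasket" (position 9), as required.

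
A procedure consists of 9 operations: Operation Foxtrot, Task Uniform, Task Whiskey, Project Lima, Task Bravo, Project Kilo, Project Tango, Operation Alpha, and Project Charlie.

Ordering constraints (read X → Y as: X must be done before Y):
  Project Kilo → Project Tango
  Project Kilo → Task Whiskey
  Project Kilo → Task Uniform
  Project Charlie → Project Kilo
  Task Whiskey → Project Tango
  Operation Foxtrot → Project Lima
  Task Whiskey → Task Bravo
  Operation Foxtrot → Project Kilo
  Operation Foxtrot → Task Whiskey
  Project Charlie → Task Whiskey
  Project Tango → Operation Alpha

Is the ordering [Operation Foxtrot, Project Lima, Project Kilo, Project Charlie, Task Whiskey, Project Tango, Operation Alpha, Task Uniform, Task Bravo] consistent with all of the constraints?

No

In the proposed order, Project Kilo appears before Project Charlie.
But one of the constraints requires Project Charlie before Project Kilo, so this ordering violates it.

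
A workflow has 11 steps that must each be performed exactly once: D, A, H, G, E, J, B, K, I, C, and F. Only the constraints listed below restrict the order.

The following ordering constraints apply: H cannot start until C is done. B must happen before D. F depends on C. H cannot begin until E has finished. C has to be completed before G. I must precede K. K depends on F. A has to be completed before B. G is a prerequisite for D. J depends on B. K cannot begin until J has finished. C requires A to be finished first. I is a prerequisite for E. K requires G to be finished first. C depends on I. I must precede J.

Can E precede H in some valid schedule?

Yes

The constraints force E before H, so yes — every valid ordering has E earlier.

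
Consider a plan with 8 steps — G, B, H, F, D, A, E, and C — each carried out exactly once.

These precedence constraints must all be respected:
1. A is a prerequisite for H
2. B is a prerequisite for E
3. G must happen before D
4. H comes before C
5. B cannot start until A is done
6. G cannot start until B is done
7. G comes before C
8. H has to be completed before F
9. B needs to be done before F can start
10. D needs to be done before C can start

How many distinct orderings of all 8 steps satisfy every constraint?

74

A is the only step with nothing required before it, so every ordering starts there.
Systematically extending each partial ordering one step at a time and counting, there are 74 complete orderings.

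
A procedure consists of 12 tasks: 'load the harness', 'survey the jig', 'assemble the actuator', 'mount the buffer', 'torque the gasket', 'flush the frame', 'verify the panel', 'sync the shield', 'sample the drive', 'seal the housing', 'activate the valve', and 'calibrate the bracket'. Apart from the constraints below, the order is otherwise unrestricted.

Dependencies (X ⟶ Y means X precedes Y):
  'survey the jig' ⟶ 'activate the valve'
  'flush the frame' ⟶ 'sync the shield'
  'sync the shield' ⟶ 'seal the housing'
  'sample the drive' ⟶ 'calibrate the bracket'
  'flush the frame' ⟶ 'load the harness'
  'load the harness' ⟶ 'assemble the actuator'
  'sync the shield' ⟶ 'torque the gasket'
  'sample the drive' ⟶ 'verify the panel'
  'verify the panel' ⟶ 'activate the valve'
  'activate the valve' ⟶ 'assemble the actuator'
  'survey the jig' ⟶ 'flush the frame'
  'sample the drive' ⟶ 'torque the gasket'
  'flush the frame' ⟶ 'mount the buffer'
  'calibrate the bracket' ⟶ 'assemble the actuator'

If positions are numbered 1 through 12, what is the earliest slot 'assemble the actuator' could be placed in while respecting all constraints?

8

Working backwards through the constraints from 'assemble the actuator', its full set of required predecessors is 'load the harness', 'survey the jig', 'flush the frame', 'verify the panel', 'sample the drive', 'activate the valve', 'calibrate the bracket' — 7 of them.
With 7 mandatory predecessors, the earliest 'assemble the actuator' can sit is position 7+1 = 8, and placing just those 7 first achieves it.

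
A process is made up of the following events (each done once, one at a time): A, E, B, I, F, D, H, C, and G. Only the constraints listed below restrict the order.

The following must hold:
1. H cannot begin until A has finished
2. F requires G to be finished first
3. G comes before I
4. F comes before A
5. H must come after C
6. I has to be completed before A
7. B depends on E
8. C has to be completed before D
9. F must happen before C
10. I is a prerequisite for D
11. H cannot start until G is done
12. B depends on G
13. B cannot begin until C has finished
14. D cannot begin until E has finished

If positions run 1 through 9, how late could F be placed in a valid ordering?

The events that are forced after F, directly or by a chain of constraints, are A, B, D, H, C. That's 5 events.
With 5 mandatory successors out of 9 events total, the latest slot for F is 9−5 = 4, and it's reachable by doing all non-successors before F.

4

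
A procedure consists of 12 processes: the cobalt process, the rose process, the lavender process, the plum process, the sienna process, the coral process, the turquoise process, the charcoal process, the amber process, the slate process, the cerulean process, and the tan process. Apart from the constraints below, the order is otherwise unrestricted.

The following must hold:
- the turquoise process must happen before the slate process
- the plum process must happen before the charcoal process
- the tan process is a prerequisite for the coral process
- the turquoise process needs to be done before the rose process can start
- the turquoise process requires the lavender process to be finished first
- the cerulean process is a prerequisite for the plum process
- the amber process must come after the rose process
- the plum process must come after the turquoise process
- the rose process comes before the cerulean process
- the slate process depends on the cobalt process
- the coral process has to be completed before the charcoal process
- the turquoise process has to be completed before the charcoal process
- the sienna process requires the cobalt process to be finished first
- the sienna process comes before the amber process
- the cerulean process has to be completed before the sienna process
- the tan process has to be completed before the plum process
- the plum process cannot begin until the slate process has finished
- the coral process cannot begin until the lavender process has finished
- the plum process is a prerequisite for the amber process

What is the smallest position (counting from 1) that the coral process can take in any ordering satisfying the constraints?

3

The processes that are forced before the coral process, directly or transitively, are the lavender process, the tan process. That's 2 processes.
So at minimum 2 processes come before the coral process, putting the coral process no earlier than position 3. That position is achievable by scheduling exactly those predecessors first.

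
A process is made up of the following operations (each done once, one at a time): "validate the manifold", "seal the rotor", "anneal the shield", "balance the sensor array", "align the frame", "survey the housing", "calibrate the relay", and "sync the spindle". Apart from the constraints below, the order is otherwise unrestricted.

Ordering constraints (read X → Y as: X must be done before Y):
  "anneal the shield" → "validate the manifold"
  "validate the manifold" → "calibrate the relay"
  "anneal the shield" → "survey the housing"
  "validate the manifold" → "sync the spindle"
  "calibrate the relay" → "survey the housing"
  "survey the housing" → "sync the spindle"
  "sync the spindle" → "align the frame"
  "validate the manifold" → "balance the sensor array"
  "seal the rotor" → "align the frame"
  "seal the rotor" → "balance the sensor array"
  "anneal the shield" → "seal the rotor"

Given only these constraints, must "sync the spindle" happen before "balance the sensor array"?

No

No chain of constraints connects "sync the spindle" to "balance the sensor array" in either direction.
There exist valid orderings with "balance the sensor array" before "sync the spindle", so "sync the spindle" is not required to come first.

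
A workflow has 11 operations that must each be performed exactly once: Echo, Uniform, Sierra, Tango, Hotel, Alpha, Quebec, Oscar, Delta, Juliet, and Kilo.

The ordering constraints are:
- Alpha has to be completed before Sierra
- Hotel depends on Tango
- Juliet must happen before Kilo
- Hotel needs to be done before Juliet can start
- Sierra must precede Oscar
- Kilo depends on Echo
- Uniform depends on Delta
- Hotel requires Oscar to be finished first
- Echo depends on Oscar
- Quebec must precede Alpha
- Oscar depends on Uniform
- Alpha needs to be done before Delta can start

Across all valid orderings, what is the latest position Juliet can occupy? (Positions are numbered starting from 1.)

Following the constraints forward from Juliet, its only required successor is Kilo.
So at least 1 operation follows Juliet, putting Juliet no later than position 10. That position is achievable by scheduling everything else first.

10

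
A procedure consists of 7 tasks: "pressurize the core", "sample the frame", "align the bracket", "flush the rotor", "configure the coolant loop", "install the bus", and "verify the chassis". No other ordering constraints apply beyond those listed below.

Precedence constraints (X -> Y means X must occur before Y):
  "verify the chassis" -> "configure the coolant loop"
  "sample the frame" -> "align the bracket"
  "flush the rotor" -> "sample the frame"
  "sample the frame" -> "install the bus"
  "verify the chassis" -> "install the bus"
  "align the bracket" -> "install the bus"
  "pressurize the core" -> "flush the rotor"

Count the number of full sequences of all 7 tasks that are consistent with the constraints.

The tasks with no prerequisites are "pressurize the core", "verify the chassis"; any of them can be placed first.
Enumerating by repeatedly choosing an available task (one whose prerequisites are all placed) gives 20 distinct complete orderings.

20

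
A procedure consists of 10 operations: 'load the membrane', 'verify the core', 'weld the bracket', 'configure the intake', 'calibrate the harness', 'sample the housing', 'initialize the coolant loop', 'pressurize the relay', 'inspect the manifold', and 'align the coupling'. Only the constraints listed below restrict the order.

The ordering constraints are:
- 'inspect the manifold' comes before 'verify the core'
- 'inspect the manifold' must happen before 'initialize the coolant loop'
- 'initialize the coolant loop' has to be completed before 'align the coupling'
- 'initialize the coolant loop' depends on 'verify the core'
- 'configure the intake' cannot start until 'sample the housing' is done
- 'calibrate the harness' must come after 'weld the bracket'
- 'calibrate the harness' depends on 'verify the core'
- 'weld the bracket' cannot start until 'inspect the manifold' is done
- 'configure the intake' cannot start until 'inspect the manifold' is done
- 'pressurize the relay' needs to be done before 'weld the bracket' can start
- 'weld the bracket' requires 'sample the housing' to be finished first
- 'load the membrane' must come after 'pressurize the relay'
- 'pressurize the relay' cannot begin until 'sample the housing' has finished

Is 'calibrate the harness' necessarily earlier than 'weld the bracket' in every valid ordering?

No

In fact the dependencies run the other way: 'weld the bracket' → 'calibrate the harness'.
So 'calibrate the harness' never precedes 'weld the bracket'.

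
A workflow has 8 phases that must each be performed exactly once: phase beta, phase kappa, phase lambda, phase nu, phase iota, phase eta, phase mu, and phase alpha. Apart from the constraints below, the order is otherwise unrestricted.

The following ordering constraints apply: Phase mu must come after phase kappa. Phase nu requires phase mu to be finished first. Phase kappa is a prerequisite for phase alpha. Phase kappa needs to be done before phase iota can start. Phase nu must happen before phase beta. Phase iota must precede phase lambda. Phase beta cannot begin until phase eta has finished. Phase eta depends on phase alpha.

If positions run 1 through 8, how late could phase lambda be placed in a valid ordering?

No constraint forces any phase after phase lambda, so it can be placed last, in position 8.

8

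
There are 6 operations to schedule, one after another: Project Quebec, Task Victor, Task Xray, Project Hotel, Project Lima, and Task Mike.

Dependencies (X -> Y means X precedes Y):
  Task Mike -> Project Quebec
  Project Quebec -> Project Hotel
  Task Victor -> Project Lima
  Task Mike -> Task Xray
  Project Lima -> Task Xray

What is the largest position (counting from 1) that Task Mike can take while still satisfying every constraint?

Following every chain forward from Task Mike, the operations that must come later are Project Quebec, Task Xray, Project Hotel — 3 of them.
With 3 mandatory successors out of 6 operations total, the latest slot for Task Mike is 6−3 = 3, and it's reachable by doing all non-successors before Task Mike.

3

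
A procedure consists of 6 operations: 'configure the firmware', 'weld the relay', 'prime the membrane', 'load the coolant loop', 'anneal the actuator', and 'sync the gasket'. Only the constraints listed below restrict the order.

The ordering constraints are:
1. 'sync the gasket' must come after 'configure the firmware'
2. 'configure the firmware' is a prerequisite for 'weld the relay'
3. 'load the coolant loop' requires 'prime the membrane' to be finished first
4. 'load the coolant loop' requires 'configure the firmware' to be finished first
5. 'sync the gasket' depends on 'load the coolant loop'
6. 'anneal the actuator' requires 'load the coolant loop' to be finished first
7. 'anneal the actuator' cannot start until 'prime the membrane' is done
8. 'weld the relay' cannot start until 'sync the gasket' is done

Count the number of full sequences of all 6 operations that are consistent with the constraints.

The operations with no prerequisites are 'configure the firmware', 'prime the membrane'; any of them can be placed first.
Counting all ways to extend the partial order to a total order gives 6.

6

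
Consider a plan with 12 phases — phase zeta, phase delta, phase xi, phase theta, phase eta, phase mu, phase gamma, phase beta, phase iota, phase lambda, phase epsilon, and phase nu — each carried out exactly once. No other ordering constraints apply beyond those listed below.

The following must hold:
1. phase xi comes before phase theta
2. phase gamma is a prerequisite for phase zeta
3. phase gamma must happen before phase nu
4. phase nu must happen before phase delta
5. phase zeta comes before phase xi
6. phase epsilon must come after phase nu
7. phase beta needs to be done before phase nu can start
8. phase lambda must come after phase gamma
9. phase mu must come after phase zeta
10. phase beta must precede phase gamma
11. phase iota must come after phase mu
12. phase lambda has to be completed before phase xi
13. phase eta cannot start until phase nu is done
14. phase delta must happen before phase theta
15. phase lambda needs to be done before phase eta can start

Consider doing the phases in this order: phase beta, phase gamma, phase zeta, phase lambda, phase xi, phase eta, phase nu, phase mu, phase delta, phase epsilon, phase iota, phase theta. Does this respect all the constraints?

The sequence places phase eta ahead of phase nu.
But one of the constraints requires phase nu before phase eta, so this ordering violates it.

No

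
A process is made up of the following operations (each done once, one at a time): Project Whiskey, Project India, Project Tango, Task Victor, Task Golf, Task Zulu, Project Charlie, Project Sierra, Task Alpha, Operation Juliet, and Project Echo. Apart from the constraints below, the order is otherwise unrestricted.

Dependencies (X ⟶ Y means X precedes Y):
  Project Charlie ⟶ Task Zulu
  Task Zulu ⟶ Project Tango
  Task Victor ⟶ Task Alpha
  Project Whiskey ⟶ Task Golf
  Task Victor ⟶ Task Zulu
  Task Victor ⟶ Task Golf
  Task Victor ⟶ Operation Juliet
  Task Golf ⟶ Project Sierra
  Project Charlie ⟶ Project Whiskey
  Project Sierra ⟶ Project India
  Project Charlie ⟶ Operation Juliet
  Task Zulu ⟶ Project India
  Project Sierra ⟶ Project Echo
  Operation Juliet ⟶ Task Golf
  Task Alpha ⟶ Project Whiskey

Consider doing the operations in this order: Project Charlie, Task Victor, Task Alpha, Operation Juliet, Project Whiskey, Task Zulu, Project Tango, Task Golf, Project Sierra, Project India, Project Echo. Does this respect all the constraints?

Yes

Checking each listed constraint against this order: for instance, Task Victor is in position 2 and Task Golf in position 8, so that constraint holds — and the remaining constraints check out the same way.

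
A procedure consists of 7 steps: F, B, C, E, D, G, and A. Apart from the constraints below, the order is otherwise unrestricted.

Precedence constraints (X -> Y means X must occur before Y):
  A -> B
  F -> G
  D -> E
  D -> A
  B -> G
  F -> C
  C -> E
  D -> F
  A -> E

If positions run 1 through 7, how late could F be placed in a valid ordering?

4

Following every chain forward from F, the steps that must come later are C, E, G — 3 of them.
So at least 3 steps follow F, putting F no later than position 4. That position is achievable by scheduling everything else first.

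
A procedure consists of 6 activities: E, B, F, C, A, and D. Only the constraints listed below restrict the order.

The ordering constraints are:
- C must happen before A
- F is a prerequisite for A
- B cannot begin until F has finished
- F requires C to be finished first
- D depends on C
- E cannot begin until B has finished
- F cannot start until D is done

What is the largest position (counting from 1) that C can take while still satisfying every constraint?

1

Following every chain forward from C, the activities that must come later are E, B, F, A, D — 5 of them.
With 5 mandatory successors out of 6 activities total, the latest slot for C is 6−5 = 1, and it's reachable by doing all non-successors before C.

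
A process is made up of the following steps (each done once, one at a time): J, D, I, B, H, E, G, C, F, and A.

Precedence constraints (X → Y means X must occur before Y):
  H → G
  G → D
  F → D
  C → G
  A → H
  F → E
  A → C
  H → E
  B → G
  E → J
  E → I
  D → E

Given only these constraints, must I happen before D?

No

The constraints actually force D before I (via D → E → I), not the other way around.
So I does not have to come before D — it cannot.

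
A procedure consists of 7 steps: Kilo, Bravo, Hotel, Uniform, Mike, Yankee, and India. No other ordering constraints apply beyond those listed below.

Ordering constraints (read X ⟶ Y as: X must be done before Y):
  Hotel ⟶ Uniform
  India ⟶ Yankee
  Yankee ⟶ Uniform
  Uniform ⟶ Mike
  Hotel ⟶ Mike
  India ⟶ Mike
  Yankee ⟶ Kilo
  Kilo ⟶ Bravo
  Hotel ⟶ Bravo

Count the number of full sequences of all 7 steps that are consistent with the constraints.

2 steps have no prerequisites (Hotel, India), so any of them could come first.
Enumerating by repeatedly choosing an available step (one whose prerequisites are all placed) gives 21 distinct complete orderings.

21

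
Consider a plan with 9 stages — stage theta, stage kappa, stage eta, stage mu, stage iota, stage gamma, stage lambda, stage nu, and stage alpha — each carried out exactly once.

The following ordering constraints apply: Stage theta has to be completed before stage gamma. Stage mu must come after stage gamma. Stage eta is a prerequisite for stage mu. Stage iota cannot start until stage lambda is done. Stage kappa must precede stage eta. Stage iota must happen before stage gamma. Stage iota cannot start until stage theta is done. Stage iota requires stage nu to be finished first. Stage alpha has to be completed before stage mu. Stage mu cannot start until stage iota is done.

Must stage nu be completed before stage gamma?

There is a constraint chain stage nu → stage iota → stage gamma.
Hence stage nu necessarily comes before stage gamma.

Yes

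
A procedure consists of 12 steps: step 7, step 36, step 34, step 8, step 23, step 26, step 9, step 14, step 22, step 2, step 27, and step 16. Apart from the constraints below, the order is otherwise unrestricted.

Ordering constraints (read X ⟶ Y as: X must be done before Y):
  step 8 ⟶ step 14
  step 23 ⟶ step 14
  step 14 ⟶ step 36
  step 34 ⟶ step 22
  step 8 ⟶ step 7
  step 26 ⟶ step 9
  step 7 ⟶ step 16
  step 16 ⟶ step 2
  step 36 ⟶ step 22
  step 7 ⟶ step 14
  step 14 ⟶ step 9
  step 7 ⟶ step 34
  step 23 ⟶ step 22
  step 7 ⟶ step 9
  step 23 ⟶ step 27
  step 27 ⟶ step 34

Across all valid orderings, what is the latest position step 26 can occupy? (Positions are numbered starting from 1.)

11

Following the constraints forward from step 26, its only required successor is step 9.
So at least 1 step follows step 26, putting step 26 no later than position 11. That position is achievable by scheduling everything else first.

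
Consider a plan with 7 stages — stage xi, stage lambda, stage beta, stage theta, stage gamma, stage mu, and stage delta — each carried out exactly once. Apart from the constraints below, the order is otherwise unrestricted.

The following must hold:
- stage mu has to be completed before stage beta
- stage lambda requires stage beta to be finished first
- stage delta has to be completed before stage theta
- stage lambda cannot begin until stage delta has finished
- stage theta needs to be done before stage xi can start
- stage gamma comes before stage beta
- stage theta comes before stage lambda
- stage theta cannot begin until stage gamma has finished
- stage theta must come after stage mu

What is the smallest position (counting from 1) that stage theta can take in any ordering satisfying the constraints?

Working backwards through the constraints from stage theta, its full set of required predecessors is stage gamma, stage mu, stage delta — 3 of them.
So at minimum 3 stages come before stage theta, putting stage theta no earlier than position 4. That position is achievable by scheduling exactly those predecessors first.

4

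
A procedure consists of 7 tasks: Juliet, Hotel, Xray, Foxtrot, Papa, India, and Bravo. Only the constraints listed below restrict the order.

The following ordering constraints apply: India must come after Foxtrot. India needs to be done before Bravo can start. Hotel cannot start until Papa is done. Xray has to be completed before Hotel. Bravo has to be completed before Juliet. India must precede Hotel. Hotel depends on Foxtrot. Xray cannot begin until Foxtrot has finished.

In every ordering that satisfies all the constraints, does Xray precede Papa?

No

Xray and Papa are not related by any chain of constraints.
A valid ordering placing Papa before Xray exists, so the answer is no.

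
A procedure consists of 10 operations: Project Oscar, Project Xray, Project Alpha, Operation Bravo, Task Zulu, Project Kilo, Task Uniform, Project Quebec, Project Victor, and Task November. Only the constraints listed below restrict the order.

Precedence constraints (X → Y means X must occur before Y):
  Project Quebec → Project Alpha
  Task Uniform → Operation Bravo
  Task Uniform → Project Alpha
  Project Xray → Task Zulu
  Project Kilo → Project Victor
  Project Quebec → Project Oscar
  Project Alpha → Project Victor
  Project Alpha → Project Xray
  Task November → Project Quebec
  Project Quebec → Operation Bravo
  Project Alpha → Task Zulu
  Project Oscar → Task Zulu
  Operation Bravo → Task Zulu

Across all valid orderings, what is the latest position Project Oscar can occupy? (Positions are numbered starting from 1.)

Following the constraints forward from Project Oscar, its only required successor is Task Zulu.
With 1 mandatory successor out of 10 operations total, the latest slot for Project Oscar is 10−1 = 9, and it's reachable by doing all non-successors before Project Oscar.

9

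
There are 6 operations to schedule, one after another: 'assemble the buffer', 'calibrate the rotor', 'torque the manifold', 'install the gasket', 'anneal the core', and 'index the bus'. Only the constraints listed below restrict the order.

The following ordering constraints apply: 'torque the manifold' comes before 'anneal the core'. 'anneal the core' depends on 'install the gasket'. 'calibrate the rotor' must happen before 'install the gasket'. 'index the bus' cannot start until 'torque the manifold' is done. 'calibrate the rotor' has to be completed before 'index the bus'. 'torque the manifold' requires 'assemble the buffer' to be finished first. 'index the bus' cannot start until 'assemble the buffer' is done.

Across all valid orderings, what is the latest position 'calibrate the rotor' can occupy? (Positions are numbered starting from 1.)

The operations that are forced after 'calibrate the rotor', directly or by a chain of constraints, are 'install the gasket', 'anneal the core', 'index the bus'. That's 3 operations.
With 3 mandatory successors out of 6 operations total, the latest slot for 'calibrate the rotor' is 6−3 = 3, and it's reachable by doing all non-successors before 'calibrate the rotor'.

3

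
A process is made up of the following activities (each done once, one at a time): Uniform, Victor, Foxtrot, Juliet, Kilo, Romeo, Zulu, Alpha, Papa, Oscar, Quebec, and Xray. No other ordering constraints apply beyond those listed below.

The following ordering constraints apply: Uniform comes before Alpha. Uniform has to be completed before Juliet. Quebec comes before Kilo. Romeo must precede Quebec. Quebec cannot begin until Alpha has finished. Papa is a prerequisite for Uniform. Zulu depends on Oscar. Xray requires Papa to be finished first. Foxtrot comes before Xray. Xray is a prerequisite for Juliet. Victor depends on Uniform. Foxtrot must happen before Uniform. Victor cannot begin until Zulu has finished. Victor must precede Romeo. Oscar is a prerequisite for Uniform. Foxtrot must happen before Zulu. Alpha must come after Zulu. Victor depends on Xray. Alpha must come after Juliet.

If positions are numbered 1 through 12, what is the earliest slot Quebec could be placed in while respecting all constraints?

11

Working backwards through the constraints from Quebec, its full set of required predecessors is Uniform, Victor, Foxtrot, Juliet, Romeo, Zulu, Alpha, Papa, Oscar, Xray — 10 of them.
With 10 mandatory predecessors, the earliest Quebec can sit is position 10+1 = 11, and placing just those 10 first achieves it.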